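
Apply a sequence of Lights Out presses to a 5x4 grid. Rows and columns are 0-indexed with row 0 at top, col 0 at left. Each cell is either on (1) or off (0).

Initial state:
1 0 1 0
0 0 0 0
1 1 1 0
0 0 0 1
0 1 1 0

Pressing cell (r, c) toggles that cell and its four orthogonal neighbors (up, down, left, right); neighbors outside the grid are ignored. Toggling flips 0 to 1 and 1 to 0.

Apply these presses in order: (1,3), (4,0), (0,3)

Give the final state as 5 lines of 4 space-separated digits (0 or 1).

Answer: 1 0 0 0
0 0 1 0
1 1 1 1
1 0 0 1
1 0 1 0

Derivation:
After press 1 at (1,3):
1 0 1 1
0 0 1 1
1 1 1 1
0 0 0 1
0 1 1 0

After press 2 at (4,0):
1 0 1 1
0 0 1 1
1 1 1 1
1 0 0 1
1 0 1 0

After press 3 at (0,3):
1 0 0 0
0 0 1 0
1 1 1 1
1 0 0 1
1 0 1 0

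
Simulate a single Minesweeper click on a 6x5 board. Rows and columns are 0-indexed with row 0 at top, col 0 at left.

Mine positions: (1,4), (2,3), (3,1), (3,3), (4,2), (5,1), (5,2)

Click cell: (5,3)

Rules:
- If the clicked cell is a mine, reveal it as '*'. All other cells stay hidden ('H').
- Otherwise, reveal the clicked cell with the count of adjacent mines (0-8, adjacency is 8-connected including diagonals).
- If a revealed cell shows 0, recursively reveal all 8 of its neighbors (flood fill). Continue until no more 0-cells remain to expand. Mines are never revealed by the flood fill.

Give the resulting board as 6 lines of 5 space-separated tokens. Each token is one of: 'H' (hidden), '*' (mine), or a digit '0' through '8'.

H H H H H
H H H H H
H H H H H
H H H H H
H H H H H
H H H 2 H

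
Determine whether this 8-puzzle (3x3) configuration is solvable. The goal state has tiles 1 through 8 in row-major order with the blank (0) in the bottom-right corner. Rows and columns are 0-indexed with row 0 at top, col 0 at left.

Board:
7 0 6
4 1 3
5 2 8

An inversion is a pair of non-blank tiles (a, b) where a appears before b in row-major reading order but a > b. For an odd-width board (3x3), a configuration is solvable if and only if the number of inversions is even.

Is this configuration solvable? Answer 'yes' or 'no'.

Answer: yes

Derivation:
Inversions (pairs i<j in row-major order where tile[i] > tile[j] > 0): 16
16 is even, so the puzzle is solvable.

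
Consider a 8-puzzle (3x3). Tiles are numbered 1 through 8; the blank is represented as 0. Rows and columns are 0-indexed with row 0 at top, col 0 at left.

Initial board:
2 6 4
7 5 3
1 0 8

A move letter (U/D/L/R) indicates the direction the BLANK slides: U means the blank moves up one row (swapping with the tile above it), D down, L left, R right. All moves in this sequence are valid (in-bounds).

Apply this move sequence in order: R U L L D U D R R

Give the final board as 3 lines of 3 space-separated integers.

Answer: 2 6 4
1 7 5
8 3 0

Derivation:
After move 1 (R):
2 6 4
7 5 3
1 8 0

After move 2 (U):
2 6 4
7 5 0
1 8 3

After move 3 (L):
2 6 4
7 0 5
1 8 3

After move 4 (L):
2 6 4
0 7 5
1 8 3

After move 5 (D):
2 6 4
1 7 5
0 8 3

After move 6 (U):
2 6 4
0 7 5
1 8 3

After move 7 (D):
2 6 4
1 7 5
0 8 3

After move 8 (R):
2 6 4
1 7 5
8 0 3

After move 9 (R):
2 6 4
1 7 5
8 3 0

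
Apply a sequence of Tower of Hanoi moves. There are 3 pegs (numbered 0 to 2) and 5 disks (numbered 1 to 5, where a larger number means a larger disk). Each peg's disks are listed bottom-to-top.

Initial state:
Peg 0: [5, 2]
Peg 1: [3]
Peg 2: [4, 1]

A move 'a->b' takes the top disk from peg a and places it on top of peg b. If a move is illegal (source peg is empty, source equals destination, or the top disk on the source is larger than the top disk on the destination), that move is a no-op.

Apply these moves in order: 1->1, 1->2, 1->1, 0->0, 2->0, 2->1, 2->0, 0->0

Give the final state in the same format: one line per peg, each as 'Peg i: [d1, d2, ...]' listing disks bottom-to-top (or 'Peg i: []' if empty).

Answer: Peg 0: [5, 2, 1]
Peg 1: [3]
Peg 2: [4]

Derivation:
After move 1 (1->1):
Peg 0: [5, 2]
Peg 1: [3]
Peg 2: [4, 1]

After move 2 (1->2):
Peg 0: [5, 2]
Peg 1: [3]
Peg 2: [4, 1]

After move 3 (1->1):
Peg 0: [5, 2]
Peg 1: [3]
Peg 2: [4, 1]

After move 4 (0->0):
Peg 0: [5, 2]
Peg 1: [3]
Peg 2: [4, 1]

After move 5 (2->0):
Peg 0: [5, 2, 1]
Peg 1: [3]
Peg 2: [4]

After move 6 (2->1):
Peg 0: [5, 2, 1]
Peg 1: [3]
Peg 2: [4]

After move 7 (2->0):
Peg 0: [5, 2, 1]
Peg 1: [3]
Peg 2: [4]

After move 8 (0->0):
Peg 0: [5, 2, 1]
Peg 1: [3]
Peg 2: [4]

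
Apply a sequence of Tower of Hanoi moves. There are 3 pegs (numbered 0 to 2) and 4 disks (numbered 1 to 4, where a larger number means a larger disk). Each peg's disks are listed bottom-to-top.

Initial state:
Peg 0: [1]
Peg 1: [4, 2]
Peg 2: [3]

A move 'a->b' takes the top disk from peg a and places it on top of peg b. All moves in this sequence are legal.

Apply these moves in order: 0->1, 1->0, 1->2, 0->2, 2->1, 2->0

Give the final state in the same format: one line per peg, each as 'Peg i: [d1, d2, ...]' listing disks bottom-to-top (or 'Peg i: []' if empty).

Answer: Peg 0: [2]
Peg 1: [4, 1]
Peg 2: [3]

Derivation:
After move 1 (0->1):
Peg 0: []
Peg 1: [4, 2, 1]
Peg 2: [3]

After move 2 (1->0):
Peg 0: [1]
Peg 1: [4, 2]
Peg 2: [3]

After move 3 (1->2):
Peg 0: [1]
Peg 1: [4]
Peg 2: [3, 2]

After move 4 (0->2):
Peg 0: []
Peg 1: [4]
Peg 2: [3, 2, 1]

After move 5 (2->1):
Peg 0: []
Peg 1: [4, 1]
Peg 2: [3, 2]

After move 6 (2->0):
Peg 0: [2]
Peg 1: [4, 1]
Peg 2: [3]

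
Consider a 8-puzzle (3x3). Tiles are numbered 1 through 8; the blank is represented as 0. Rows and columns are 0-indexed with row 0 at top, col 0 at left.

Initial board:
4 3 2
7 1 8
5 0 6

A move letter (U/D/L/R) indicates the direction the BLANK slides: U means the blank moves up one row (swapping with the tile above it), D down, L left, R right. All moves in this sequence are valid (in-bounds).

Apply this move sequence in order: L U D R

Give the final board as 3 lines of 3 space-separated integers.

After move 1 (L):
4 3 2
7 1 8
0 5 6

After move 2 (U):
4 3 2
0 1 8
7 5 6

After move 3 (D):
4 3 2
7 1 8
0 5 6

After move 4 (R):
4 3 2
7 1 8
5 0 6

Answer: 4 3 2
7 1 8
5 0 6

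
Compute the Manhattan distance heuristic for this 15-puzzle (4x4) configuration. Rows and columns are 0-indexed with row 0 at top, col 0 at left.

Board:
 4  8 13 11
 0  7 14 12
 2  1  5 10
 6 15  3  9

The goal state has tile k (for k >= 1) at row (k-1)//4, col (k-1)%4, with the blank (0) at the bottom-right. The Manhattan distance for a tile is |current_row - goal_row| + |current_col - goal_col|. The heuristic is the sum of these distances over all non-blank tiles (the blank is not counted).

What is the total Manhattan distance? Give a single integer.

Answer: 41

Derivation:
Tile 4: at (0,0), goal (0,3), distance |0-0|+|0-3| = 3
Tile 8: at (0,1), goal (1,3), distance |0-1|+|1-3| = 3
Tile 13: at (0,2), goal (3,0), distance |0-3|+|2-0| = 5
Tile 11: at (0,3), goal (2,2), distance |0-2|+|3-2| = 3
Tile 7: at (1,1), goal (1,2), distance |1-1|+|1-2| = 1
Tile 14: at (1,2), goal (3,1), distance |1-3|+|2-1| = 3
Tile 12: at (1,3), goal (2,3), distance |1-2|+|3-3| = 1
Tile 2: at (2,0), goal (0,1), distance |2-0|+|0-1| = 3
Tile 1: at (2,1), goal (0,0), distance |2-0|+|1-0| = 3
Tile 5: at (2,2), goal (1,0), distance |2-1|+|2-0| = 3
Tile 10: at (2,3), goal (2,1), distance |2-2|+|3-1| = 2
Tile 6: at (3,0), goal (1,1), distance |3-1|+|0-1| = 3
Tile 15: at (3,1), goal (3,2), distance |3-3|+|1-2| = 1
Tile 3: at (3,2), goal (0,2), distance |3-0|+|2-2| = 3
Tile 9: at (3,3), goal (2,0), distance |3-2|+|3-0| = 4
Sum: 3 + 3 + 5 + 3 + 1 + 3 + 1 + 3 + 3 + 3 + 2 + 3 + 1 + 3 + 4 = 41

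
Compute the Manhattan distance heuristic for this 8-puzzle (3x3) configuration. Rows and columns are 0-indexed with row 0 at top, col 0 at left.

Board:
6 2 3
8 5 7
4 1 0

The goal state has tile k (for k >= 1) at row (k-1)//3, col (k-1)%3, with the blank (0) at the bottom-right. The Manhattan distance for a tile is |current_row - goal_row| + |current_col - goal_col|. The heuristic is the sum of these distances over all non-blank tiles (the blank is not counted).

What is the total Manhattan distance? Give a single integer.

Tile 6: at (0,0), goal (1,2), distance |0-1|+|0-2| = 3
Tile 2: at (0,1), goal (0,1), distance |0-0|+|1-1| = 0
Tile 3: at (0,2), goal (0,2), distance |0-0|+|2-2| = 0
Tile 8: at (1,0), goal (2,1), distance |1-2|+|0-1| = 2
Tile 5: at (1,1), goal (1,1), distance |1-1|+|1-1| = 0
Tile 7: at (1,2), goal (2,0), distance |1-2|+|2-0| = 3
Tile 4: at (2,0), goal (1,0), distance |2-1|+|0-0| = 1
Tile 1: at (2,1), goal (0,0), distance |2-0|+|1-0| = 3
Sum: 3 + 0 + 0 + 2 + 0 + 3 + 1 + 3 = 12

Answer: 12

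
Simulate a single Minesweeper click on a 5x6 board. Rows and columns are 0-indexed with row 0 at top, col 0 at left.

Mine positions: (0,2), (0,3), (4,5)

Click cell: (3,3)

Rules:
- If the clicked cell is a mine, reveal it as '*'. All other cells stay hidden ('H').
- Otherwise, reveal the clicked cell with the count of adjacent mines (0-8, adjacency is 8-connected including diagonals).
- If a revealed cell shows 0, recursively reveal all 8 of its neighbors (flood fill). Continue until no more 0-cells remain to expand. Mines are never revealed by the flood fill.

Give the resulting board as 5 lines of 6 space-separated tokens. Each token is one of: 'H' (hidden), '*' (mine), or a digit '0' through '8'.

0 1 H H 1 0
0 1 2 2 1 0
0 0 0 0 0 0
0 0 0 0 1 1
0 0 0 0 1 H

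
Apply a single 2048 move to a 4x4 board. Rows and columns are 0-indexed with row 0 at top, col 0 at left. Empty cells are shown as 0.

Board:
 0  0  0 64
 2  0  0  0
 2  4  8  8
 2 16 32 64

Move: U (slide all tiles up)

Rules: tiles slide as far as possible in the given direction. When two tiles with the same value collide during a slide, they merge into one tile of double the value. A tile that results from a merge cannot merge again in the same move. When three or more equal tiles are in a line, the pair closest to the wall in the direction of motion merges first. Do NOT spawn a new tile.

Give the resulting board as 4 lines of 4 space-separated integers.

Answer:  4  4  8 64
 2 16 32  8
 0  0  0 64
 0  0  0  0

Derivation:
Slide up:
col 0: [0, 2, 2, 2] -> [4, 2, 0, 0]
col 1: [0, 0, 4, 16] -> [4, 16, 0, 0]
col 2: [0, 0, 8, 32] -> [8, 32, 0, 0]
col 3: [64, 0, 8, 64] -> [64, 8, 64, 0]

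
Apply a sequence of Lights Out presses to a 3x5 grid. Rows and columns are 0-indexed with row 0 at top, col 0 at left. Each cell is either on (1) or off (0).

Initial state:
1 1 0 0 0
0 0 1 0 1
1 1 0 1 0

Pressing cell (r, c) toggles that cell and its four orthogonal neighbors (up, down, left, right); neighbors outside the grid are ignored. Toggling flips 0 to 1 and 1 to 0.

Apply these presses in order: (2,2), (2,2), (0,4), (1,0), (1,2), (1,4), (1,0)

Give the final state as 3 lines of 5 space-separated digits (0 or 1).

After press 1 at (2,2):
1 1 0 0 0
0 0 0 0 1
1 0 1 0 0

After press 2 at (2,2):
1 1 0 0 0
0 0 1 0 1
1 1 0 1 0

After press 3 at (0,4):
1 1 0 1 1
0 0 1 0 0
1 1 0 1 0

After press 4 at (1,0):
0 1 0 1 1
1 1 1 0 0
0 1 0 1 0

After press 5 at (1,2):
0 1 1 1 1
1 0 0 1 0
0 1 1 1 0

After press 6 at (1,4):
0 1 1 1 0
1 0 0 0 1
0 1 1 1 1

After press 7 at (1,0):
1 1 1 1 0
0 1 0 0 1
1 1 1 1 1

Answer: 1 1 1 1 0
0 1 0 0 1
1 1 1 1 1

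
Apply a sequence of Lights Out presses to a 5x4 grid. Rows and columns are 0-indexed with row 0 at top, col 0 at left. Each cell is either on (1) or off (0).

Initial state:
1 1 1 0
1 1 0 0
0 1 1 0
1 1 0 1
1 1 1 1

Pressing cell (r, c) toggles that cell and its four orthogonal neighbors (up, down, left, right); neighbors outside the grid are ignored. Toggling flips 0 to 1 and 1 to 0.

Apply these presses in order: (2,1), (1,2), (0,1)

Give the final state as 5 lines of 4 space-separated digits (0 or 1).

Answer: 0 0 1 0
1 0 1 1
1 0 1 0
1 0 0 1
1 1 1 1

Derivation:
After press 1 at (2,1):
1 1 1 0
1 0 0 0
1 0 0 0
1 0 0 1
1 1 1 1

After press 2 at (1,2):
1 1 0 0
1 1 1 1
1 0 1 0
1 0 0 1
1 1 1 1

After press 3 at (0,1):
0 0 1 0
1 0 1 1
1 0 1 0
1 0 0 1
1 1 1 1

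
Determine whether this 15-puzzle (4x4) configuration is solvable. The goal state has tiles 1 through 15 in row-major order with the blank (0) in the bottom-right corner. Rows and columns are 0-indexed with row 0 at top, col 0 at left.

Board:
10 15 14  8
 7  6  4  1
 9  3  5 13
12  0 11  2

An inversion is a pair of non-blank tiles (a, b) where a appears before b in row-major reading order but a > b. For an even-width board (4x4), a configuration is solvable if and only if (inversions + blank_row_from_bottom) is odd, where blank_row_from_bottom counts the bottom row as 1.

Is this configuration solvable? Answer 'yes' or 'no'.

Answer: yes

Derivation:
Inversions: 66
Blank is in row 3 (0-indexed from top), which is row 1 counting from the bottom (bottom = 1).
66 + 1 = 67, which is odd, so the puzzle is solvable.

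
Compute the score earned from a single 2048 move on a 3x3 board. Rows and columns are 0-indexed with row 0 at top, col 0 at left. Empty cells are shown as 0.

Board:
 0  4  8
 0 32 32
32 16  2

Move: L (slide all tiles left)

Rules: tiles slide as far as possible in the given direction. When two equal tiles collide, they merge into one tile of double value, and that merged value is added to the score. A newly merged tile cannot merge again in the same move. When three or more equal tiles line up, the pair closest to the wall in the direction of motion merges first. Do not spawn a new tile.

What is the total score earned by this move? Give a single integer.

Slide left:
row 0: [0, 4, 8] -> [4, 8, 0]  score +0 (running 0)
row 1: [0, 32, 32] -> [64, 0, 0]  score +64 (running 64)
row 2: [32, 16, 2] -> [32, 16, 2]  score +0 (running 64)
Board after move:
 4  8  0
64  0  0
32 16  2

Answer: 64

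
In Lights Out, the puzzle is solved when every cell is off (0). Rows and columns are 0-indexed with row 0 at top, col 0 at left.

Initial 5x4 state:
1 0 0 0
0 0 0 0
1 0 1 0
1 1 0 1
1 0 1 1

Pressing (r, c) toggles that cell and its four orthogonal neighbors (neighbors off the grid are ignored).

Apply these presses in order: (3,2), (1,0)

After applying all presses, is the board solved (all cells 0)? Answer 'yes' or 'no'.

Answer: no

Derivation:
After press 1 at (3,2):
1 0 0 0
0 0 0 0
1 0 0 0
1 0 1 0
1 0 0 1

After press 2 at (1,0):
0 0 0 0
1 1 0 0
0 0 0 0
1 0 1 0
1 0 0 1

Lights still on: 6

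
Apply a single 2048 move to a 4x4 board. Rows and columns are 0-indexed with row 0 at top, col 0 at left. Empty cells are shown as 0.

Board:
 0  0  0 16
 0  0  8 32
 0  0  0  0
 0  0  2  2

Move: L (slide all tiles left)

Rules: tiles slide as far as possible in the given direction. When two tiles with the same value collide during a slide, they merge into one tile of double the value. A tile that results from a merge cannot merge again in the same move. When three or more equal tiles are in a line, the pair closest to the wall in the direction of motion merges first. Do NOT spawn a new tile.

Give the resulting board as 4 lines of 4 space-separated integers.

Slide left:
row 0: [0, 0, 0, 16] -> [16, 0, 0, 0]
row 1: [0, 0, 8, 32] -> [8, 32, 0, 0]
row 2: [0, 0, 0, 0] -> [0, 0, 0, 0]
row 3: [0, 0, 2, 2] -> [4, 0, 0, 0]

Answer: 16  0  0  0
 8 32  0  0
 0  0  0  0
 4  0  0  0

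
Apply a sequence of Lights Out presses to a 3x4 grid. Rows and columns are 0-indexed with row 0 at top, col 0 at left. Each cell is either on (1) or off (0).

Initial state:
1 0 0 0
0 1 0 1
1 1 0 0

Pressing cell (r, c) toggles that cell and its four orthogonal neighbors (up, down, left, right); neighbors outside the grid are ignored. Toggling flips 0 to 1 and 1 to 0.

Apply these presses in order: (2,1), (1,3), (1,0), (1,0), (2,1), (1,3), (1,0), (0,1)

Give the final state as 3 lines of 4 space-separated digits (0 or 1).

After press 1 at (2,1):
1 0 0 0
0 0 0 1
0 0 1 0

After press 2 at (1,3):
1 0 0 1
0 0 1 0
0 0 1 1

After press 3 at (1,0):
0 0 0 1
1 1 1 0
1 0 1 1

After press 4 at (1,0):
1 0 0 1
0 0 1 0
0 0 1 1

After press 5 at (2,1):
1 0 0 1
0 1 1 0
1 1 0 1

After press 6 at (1,3):
1 0 0 0
0 1 0 1
1 1 0 0

After press 7 at (1,0):
0 0 0 0
1 0 0 1
0 1 0 0

After press 8 at (0,1):
1 1 1 0
1 1 0 1
0 1 0 0

Answer: 1 1 1 0
1 1 0 1
0 1 0 0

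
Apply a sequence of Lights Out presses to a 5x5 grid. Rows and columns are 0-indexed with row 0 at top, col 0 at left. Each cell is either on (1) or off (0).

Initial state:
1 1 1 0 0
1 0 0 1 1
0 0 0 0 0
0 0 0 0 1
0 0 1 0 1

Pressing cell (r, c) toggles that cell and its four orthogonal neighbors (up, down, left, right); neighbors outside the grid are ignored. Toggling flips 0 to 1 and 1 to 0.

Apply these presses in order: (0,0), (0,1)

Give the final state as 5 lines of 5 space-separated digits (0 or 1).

After press 1 at (0,0):
0 0 1 0 0
0 0 0 1 1
0 0 0 0 0
0 0 0 0 1
0 0 1 0 1

After press 2 at (0,1):
1 1 0 0 0
0 1 0 1 1
0 0 0 0 0
0 0 0 0 1
0 0 1 0 1

Answer: 1 1 0 0 0
0 1 0 1 1
0 0 0 0 0
0 0 0 0 1
0 0 1 0 1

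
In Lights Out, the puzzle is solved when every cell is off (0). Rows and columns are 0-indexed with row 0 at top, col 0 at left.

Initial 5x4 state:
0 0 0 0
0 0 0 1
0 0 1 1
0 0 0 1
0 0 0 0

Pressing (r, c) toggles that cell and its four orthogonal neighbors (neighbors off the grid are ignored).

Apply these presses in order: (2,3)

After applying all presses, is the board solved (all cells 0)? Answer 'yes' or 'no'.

After press 1 at (2,3):
0 0 0 0
0 0 0 0
0 0 0 0
0 0 0 0
0 0 0 0

Lights still on: 0

Answer: yes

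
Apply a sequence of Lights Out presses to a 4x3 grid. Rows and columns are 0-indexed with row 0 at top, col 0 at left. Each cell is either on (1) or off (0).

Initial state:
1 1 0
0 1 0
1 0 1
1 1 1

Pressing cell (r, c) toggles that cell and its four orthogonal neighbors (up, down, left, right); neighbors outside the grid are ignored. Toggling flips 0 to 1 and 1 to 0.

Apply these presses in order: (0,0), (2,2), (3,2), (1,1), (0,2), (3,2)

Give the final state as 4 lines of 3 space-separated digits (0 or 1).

After press 1 at (0,0):
0 0 0
1 1 0
1 0 1
1 1 1

After press 2 at (2,2):
0 0 0
1 1 1
1 1 0
1 1 0

After press 3 at (3,2):
0 0 0
1 1 1
1 1 1
1 0 1

After press 4 at (1,1):
0 1 0
0 0 0
1 0 1
1 0 1

After press 5 at (0,2):
0 0 1
0 0 1
1 0 1
1 0 1

After press 6 at (3,2):
0 0 1
0 0 1
1 0 0
1 1 0

Answer: 0 0 1
0 0 1
1 0 0
1 1 0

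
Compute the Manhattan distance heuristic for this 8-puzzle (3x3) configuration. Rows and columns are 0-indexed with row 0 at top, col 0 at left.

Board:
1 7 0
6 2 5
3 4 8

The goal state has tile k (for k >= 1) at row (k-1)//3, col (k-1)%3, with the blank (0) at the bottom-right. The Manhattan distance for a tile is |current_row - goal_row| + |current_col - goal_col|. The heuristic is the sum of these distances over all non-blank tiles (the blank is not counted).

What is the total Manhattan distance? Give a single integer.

Answer: 14

Derivation:
Tile 1: (0,0)->(0,0) = 0
Tile 7: (0,1)->(2,0) = 3
Tile 6: (1,0)->(1,2) = 2
Tile 2: (1,1)->(0,1) = 1
Tile 5: (1,2)->(1,1) = 1
Tile 3: (2,0)->(0,2) = 4
Tile 4: (2,1)->(1,0) = 2
Tile 8: (2,2)->(2,1) = 1
Sum: 0 + 3 + 2 + 1 + 1 + 4 + 2 + 1 = 14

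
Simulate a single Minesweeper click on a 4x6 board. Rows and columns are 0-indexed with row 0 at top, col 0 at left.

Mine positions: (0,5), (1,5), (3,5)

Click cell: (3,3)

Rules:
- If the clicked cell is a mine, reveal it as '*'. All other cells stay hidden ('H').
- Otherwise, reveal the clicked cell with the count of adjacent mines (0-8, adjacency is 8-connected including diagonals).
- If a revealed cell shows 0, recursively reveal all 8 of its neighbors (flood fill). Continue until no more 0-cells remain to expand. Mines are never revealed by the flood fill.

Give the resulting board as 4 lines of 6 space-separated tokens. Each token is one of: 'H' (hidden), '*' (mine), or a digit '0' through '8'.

0 0 0 0 2 H
0 0 0 0 2 H
0 0 0 0 2 H
0 0 0 0 1 H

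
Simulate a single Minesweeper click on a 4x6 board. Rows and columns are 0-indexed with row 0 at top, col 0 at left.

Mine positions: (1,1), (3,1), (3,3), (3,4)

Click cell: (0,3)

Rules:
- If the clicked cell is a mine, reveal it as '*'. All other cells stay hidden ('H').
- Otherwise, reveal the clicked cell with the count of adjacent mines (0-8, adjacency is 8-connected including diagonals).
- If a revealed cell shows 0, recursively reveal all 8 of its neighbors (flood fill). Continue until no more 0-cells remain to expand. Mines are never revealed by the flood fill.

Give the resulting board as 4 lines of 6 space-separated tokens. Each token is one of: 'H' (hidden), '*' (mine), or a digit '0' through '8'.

H H 1 0 0 0
H H 1 0 0 0
H H 3 2 2 1
H H H H H H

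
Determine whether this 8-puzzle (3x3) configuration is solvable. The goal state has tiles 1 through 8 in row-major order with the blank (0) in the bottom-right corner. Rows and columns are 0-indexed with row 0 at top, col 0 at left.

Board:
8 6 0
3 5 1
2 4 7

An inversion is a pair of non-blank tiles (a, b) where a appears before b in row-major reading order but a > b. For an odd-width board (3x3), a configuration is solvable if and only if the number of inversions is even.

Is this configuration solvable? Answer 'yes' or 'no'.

Answer: no

Derivation:
Inversions (pairs i<j in row-major order where tile[i] > tile[j] > 0): 17
17 is odd, so the puzzle is not solvable.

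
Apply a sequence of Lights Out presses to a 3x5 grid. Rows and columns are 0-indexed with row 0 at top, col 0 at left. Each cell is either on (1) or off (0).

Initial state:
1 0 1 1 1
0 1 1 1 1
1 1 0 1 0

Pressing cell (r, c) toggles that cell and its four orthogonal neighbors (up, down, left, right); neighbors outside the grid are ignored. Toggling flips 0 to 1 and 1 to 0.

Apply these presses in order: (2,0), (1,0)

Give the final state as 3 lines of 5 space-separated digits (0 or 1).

Answer: 0 0 1 1 1
0 0 1 1 1
1 0 0 1 0

Derivation:
After press 1 at (2,0):
1 0 1 1 1
1 1 1 1 1
0 0 0 1 0

After press 2 at (1,0):
0 0 1 1 1
0 0 1 1 1
1 0 0 1 0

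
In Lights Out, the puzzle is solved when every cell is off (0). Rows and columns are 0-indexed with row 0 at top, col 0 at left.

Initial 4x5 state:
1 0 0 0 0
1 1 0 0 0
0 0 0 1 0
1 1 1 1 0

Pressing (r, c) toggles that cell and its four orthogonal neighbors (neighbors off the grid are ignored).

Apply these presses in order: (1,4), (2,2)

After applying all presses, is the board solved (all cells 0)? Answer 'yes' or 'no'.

Answer: no

Derivation:
After press 1 at (1,4):
1 0 0 0 1
1 1 0 1 1
0 0 0 1 1
1 1 1 1 0

After press 2 at (2,2):
1 0 0 0 1
1 1 1 1 1
0 1 1 0 1
1 1 0 1 0

Lights still on: 13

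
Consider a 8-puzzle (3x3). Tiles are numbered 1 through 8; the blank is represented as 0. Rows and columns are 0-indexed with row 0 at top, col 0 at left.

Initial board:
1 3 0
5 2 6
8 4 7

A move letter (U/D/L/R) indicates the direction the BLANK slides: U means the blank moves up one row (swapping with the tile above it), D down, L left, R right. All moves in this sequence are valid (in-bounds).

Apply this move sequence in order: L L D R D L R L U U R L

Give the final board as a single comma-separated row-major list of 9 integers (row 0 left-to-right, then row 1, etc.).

After move 1 (L):
1 0 3
5 2 6
8 4 7

After move 2 (L):
0 1 3
5 2 6
8 4 7

After move 3 (D):
5 1 3
0 2 6
8 4 7

After move 4 (R):
5 1 3
2 0 6
8 4 7

After move 5 (D):
5 1 3
2 4 6
8 0 7

After move 6 (L):
5 1 3
2 4 6
0 8 7

After move 7 (R):
5 1 3
2 4 6
8 0 7

After move 8 (L):
5 1 3
2 4 6
0 8 7

After move 9 (U):
5 1 3
0 4 6
2 8 7

After move 10 (U):
0 1 3
5 4 6
2 8 7

After move 11 (R):
1 0 3
5 4 6
2 8 7

After move 12 (L):
0 1 3
5 4 6
2 8 7

Answer: 0, 1, 3, 5, 4, 6, 2, 8, 7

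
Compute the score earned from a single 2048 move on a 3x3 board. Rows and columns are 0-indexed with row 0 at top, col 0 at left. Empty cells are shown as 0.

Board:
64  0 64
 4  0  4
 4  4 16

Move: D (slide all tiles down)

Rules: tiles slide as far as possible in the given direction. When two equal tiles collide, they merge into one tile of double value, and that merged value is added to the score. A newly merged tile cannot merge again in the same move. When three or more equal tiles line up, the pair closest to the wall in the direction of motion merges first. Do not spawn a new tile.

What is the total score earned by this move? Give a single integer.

Slide down:
col 0: [64, 4, 4] -> [0, 64, 8]  score +8 (running 8)
col 1: [0, 0, 4] -> [0, 0, 4]  score +0 (running 8)
col 2: [64, 4, 16] -> [64, 4, 16]  score +0 (running 8)
Board after move:
 0  0 64
64  0  4
 8  4 16

Answer: 8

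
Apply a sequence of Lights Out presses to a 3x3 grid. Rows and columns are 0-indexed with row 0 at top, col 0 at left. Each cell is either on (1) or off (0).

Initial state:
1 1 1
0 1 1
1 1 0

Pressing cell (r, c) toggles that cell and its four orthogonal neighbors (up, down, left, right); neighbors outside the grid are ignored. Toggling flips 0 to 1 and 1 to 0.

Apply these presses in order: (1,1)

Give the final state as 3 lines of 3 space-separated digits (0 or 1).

Answer: 1 0 1
1 0 0
1 0 0

Derivation:
After press 1 at (1,1):
1 0 1
1 0 0
1 0 0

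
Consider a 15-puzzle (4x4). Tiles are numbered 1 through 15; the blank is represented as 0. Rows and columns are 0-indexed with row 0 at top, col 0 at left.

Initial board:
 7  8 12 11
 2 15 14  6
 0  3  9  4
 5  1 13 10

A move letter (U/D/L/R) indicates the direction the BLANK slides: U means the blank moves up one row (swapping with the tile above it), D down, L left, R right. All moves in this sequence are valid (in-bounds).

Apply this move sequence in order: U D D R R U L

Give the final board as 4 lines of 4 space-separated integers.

After move 1 (U):
 7  8 12 11
 0 15 14  6
 2  3  9  4
 5  1 13 10

After move 2 (D):
 7  8 12 11
 2 15 14  6
 0  3  9  4
 5  1 13 10

After move 3 (D):
 7  8 12 11
 2 15 14  6
 5  3  9  4
 0  1 13 10

After move 4 (R):
 7  8 12 11
 2 15 14  6
 5  3  9  4
 1  0 13 10

After move 5 (R):
 7  8 12 11
 2 15 14  6
 5  3  9  4
 1 13  0 10

After move 6 (U):
 7  8 12 11
 2 15 14  6
 5  3  0  4
 1 13  9 10

After move 7 (L):
 7  8 12 11
 2 15 14  6
 5  0  3  4
 1 13  9 10

Answer:  7  8 12 11
 2 15 14  6
 5  0  3  4
 1 13  9 10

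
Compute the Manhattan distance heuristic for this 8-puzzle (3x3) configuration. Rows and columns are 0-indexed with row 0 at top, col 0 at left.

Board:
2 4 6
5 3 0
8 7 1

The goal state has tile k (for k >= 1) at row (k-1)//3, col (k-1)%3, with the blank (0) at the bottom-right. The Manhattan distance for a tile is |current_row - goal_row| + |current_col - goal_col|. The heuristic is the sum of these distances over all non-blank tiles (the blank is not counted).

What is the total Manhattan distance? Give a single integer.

Answer: 13

Derivation:
Tile 2: at (0,0), goal (0,1), distance |0-0|+|0-1| = 1
Tile 4: at (0,1), goal (1,0), distance |0-1|+|1-0| = 2
Tile 6: at (0,2), goal (1,2), distance |0-1|+|2-2| = 1
Tile 5: at (1,0), goal (1,1), distance |1-1|+|0-1| = 1
Tile 3: at (1,1), goal (0,2), distance |1-0|+|1-2| = 2
Tile 8: at (2,0), goal (2,1), distance |2-2|+|0-1| = 1
Tile 7: at (2,1), goal (2,0), distance |2-2|+|1-0| = 1
Tile 1: at (2,2), goal (0,0), distance |2-0|+|2-0| = 4
Sum: 1 + 2 + 1 + 1 + 2 + 1 + 1 + 4 = 13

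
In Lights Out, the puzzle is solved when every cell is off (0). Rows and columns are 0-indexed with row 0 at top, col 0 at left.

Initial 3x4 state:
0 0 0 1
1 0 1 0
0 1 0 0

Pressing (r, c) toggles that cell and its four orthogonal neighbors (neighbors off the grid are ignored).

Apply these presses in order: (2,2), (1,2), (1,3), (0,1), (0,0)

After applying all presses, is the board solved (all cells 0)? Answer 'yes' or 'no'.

After press 1 at (2,2):
0 0 0 1
1 0 0 0
0 0 1 1

After press 2 at (1,2):
0 0 1 1
1 1 1 1
0 0 0 1

After press 3 at (1,3):
0 0 1 0
1 1 0 0
0 0 0 0

After press 4 at (0,1):
1 1 0 0
1 0 0 0
0 0 0 0

After press 5 at (0,0):
0 0 0 0
0 0 0 0
0 0 0 0

Lights still on: 0

Answer: yes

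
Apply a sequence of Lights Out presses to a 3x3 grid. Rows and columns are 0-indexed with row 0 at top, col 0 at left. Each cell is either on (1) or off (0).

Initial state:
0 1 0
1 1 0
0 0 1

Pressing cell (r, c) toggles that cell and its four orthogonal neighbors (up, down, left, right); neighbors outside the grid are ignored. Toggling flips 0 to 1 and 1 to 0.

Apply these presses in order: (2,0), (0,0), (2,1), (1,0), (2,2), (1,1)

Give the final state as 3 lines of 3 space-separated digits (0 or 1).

After press 1 at (2,0):
0 1 0
0 1 0
1 1 1

After press 2 at (0,0):
1 0 0
1 1 0
1 1 1

After press 3 at (2,1):
1 0 0
1 0 0
0 0 0

After press 4 at (1,0):
0 0 0
0 1 0
1 0 0

After press 5 at (2,2):
0 0 0
0 1 1
1 1 1

After press 6 at (1,1):
0 1 0
1 0 0
1 0 1

Answer: 0 1 0
1 0 0
1 0 1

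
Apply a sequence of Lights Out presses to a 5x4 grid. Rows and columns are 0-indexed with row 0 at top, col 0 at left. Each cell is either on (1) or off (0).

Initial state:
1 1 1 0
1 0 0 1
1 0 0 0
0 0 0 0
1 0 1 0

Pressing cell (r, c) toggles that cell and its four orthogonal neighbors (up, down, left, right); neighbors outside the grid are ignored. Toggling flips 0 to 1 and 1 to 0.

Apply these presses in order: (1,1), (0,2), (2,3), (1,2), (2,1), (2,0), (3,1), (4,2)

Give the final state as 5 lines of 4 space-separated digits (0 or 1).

After press 1 at (1,1):
1 0 1 0
0 1 1 1
1 1 0 0
0 0 0 0
1 0 1 0

After press 2 at (0,2):
1 1 0 1
0 1 0 1
1 1 0 0
0 0 0 0
1 0 1 0

After press 3 at (2,3):
1 1 0 1
0 1 0 0
1 1 1 1
0 0 0 1
1 0 1 0

After press 4 at (1,2):
1 1 1 1
0 0 1 1
1 1 0 1
0 0 0 1
1 0 1 0

After press 5 at (2,1):
1 1 1 1
0 1 1 1
0 0 1 1
0 1 0 1
1 0 1 0

After press 6 at (2,0):
1 1 1 1
1 1 1 1
1 1 1 1
1 1 0 1
1 0 1 0

After press 7 at (3,1):
1 1 1 1
1 1 1 1
1 0 1 1
0 0 1 1
1 1 1 0

After press 8 at (4,2):
1 1 1 1
1 1 1 1
1 0 1 1
0 0 0 1
1 0 0 1

Answer: 1 1 1 1
1 1 1 1
1 0 1 1
0 0 0 1
1 0 0 1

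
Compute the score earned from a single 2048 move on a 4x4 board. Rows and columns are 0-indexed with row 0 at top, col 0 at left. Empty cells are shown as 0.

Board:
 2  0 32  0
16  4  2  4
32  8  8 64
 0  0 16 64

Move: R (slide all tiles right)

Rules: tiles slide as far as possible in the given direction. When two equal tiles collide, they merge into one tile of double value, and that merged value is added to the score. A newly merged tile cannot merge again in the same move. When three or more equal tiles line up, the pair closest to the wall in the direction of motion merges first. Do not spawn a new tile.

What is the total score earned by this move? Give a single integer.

Answer: 16

Derivation:
Slide right:
row 0: [2, 0, 32, 0] -> [0, 0, 2, 32]  score +0 (running 0)
row 1: [16, 4, 2, 4] -> [16, 4, 2, 4]  score +0 (running 0)
row 2: [32, 8, 8, 64] -> [0, 32, 16, 64]  score +16 (running 16)
row 3: [0, 0, 16, 64] -> [0, 0, 16, 64]  score +0 (running 16)
Board after move:
 0  0  2 32
16  4  2  4
 0 32 16 64
 0  0 16 64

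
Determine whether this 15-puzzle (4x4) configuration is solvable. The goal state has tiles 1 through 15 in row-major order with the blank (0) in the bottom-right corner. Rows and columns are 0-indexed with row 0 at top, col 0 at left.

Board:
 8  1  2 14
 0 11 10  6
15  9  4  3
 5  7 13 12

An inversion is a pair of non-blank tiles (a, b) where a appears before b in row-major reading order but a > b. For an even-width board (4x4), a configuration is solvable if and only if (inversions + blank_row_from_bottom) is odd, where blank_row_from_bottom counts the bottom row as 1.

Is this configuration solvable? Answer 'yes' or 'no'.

Inversions: 46
Blank is in row 1 (0-indexed from top), which is row 3 counting from the bottom (bottom = 1).
46 + 3 = 49, which is odd, so the puzzle is solvable.

Answer: yes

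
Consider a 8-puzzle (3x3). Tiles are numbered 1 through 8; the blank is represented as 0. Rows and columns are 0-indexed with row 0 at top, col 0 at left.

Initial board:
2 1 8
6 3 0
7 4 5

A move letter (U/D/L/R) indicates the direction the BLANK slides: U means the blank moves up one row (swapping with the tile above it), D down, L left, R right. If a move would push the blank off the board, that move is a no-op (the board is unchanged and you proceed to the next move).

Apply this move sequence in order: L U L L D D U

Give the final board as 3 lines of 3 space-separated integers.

Answer: 6 2 8
0 1 3
7 4 5

Derivation:
After move 1 (L):
2 1 8
6 0 3
7 4 5

After move 2 (U):
2 0 8
6 1 3
7 4 5

After move 3 (L):
0 2 8
6 1 3
7 4 5

After move 4 (L):
0 2 8
6 1 3
7 4 5

After move 5 (D):
6 2 8
0 1 3
7 4 5

After move 6 (D):
6 2 8
7 1 3
0 4 5

After move 7 (U):
6 2 8
0 1 3
7 4 5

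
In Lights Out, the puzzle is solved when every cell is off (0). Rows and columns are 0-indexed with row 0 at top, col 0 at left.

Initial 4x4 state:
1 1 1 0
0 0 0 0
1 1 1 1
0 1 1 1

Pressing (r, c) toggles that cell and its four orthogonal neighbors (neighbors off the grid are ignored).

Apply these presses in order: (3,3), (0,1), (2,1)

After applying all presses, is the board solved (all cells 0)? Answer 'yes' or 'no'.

After press 1 at (3,3):
1 1 1 0
0 0 0 0
1 1 1 0
0 1 0 0

After press 2 at (0,1):
0 0 0 0
0 1 0 0
1 1 1 0
0 1 0 0

After press 3 at (2,1):
0 0 0 0
0 0 0 0
0 0 0 0
0 0 0 0

Lights still on: 0

Answer: yes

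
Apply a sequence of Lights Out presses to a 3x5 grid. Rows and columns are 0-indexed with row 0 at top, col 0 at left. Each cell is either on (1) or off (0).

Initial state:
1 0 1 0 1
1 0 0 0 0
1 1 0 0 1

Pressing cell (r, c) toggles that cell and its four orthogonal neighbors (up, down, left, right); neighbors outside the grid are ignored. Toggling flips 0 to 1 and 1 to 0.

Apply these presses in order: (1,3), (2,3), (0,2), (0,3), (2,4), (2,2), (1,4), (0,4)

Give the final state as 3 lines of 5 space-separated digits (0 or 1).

Answer: 1 1 1 0 0
1 0 1 0 0
1 0 0 0 0

Derivation:
After press 1 at (1,3):
1 0 1 1 1
1 0 1 1 1
1 1 0 1 1

After press 2 at (2,3):
1 0 1 1 1
1 0 1 0 1
1 1 1 0 0

After press 3 at (0,2):
1 1 0 0 1
1 0 0 0 1
1 1 1 0 0

After press 4 at (0,3):
1 1 1 1 0
1 0 0 1 1
1 1 1 0 0

After press 5 at (2,4):
1 1 1 1 0
1 0 0 1 0
1 1 1 1 1

After press 6 at (2,2):
1 1 1 1 0
1 0 1 1 0
1 0 0 0 1

After press 7 at (1,4):
1 1 1 1 1
1 0 1 0 1
1 0 0 0 0

After press 8 at (0,4):
1 1 1 0 0
1 0 1 0 0
1 0 0 0 0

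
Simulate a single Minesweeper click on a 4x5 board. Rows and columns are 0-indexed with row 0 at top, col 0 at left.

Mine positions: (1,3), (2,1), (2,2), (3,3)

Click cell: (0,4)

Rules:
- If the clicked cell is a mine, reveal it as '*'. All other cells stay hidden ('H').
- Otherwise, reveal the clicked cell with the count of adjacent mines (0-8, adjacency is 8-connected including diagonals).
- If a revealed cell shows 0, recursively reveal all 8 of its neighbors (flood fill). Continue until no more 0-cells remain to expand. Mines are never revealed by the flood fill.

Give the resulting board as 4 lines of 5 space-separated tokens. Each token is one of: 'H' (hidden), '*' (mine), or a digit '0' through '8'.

H H H H 1
H H H H H
H H H H H
H H H H H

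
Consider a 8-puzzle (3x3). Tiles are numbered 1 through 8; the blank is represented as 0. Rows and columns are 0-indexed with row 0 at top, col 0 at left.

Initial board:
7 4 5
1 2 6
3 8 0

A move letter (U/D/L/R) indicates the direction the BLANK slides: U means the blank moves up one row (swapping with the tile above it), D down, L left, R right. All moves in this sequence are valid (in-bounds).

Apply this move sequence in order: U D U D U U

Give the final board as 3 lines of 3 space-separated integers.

After move 1 (U):
7 4 5
1 2 0
3 8 6

After move 2 (D):
7 4 5
1 2 6
3 8 0

After move 3 (U):
7 4 5
1 2 0
3 8 6

After move 4 (D):
7 4 5
1 2 6
3 8 0

After move 5 (U):
7 4 5
1 2 0
3 8 6

After move 6 (U):
7 4 0
1 2 5
3 8 6

Answer: 7 4 0
1 2 5
3 8 6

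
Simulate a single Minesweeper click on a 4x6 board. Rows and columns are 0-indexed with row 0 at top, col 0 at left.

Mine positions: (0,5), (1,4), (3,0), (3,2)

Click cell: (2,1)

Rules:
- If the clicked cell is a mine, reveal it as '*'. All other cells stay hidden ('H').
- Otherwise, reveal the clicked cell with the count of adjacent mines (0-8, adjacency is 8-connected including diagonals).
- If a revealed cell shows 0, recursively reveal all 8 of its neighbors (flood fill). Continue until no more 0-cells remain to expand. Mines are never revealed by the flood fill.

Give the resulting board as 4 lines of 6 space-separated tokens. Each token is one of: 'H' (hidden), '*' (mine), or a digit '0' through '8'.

H H H H H H
H H H H H H
H 2 H H H H
H H H H H H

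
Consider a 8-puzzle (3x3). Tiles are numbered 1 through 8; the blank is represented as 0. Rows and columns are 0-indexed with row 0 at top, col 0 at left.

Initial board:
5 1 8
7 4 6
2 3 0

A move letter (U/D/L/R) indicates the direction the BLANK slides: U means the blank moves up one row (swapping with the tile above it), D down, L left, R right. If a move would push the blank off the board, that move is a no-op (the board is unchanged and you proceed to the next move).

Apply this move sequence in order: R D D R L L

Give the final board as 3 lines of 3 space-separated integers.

After move 1 (R):
5 1 8
7 4 6
2 3 0

After move 2 (D):
5 1 8
7 4 6
2 3 0

After move 3 (D):
5 1 8
7 4 6
2 3 0

After move 4 (R):
5 1 8
7 4 6
2 3 0

After move 5 (L):
5 1 8
7 4 6
2 0 3

After move 6 (L):
5 1 8
7 4 6
0 2 3

Answer: 5 1 8
7 4 6
0 2 3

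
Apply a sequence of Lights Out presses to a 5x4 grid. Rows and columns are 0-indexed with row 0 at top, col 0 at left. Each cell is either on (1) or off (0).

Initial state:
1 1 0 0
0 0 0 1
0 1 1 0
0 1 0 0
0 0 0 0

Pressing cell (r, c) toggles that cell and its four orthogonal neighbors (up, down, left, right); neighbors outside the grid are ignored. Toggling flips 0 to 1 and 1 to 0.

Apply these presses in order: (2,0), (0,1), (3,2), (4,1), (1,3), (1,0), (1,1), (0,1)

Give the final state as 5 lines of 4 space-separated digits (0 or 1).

Answer: 0 0 0 1
1 0 0 0
0 1 0 1
1 1 1 1
1 1 0 0

Derivation:
After press 1 at (2,0):
1 1 0 0
1 0 0 1
1 0 1 0
1 1 0 0
0 0 0 0

After press 2 at (0,1):
0 0 1 0
1 1 0 1
1 0 1 0
1 1 0 0
0 0 0 0

After press 3 at (3,2):
0 0 1 0
1 1 0 1
1 0 0 0
1 0 1 1
0 0 1 0

After press 4 at (4,1):
0 0 1 0
1 1 0 1
1 0 0 0
1 1 1 1
1 1 0 0

After press 5 at (1,3):
0 0 1 1
1 1 1 0
1 0 0 1
1 1 1 1
1 1 0 0

After press 6 at (1,0):
1 0 1 1
0 0 1 0
0 0 0 1
1 1 1 1
1 1 0 0

After press 7 at (1,1):
1 1 1 1
1 1 0 0
0 1 0 1
1 1 1 1
1 1 0 0

After press 8 at (0,1):
0 0 0 1
1 0 0 0
0 1 0 1
1 1 1 1
1 1 0 0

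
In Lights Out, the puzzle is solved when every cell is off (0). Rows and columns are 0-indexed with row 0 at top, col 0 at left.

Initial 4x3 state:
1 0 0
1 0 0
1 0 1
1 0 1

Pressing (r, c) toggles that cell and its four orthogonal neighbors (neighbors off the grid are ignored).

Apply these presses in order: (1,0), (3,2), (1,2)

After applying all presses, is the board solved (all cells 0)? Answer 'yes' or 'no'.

After press 1 at (1,0):
0 0 0
0 1 0
0 0 1
1 0 1

After press 2 at (3,2):
0 0 0
0 1 0
0 0 0
1 1 0

After press 3 at (1,2):
0 0 1
0 0 1
0 0 1
1 1 0

Lights still on: 5

Answer: no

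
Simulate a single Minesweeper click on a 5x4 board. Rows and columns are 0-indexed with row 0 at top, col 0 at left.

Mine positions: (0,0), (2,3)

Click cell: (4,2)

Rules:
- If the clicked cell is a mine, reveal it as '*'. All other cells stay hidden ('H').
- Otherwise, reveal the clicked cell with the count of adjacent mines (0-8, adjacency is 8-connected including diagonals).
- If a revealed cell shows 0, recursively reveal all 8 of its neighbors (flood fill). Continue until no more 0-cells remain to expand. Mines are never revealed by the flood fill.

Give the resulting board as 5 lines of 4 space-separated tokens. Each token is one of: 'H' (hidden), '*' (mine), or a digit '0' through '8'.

H H H H
1 1 1 H
0 0 1 H
0 0 1 1
0 0 0 0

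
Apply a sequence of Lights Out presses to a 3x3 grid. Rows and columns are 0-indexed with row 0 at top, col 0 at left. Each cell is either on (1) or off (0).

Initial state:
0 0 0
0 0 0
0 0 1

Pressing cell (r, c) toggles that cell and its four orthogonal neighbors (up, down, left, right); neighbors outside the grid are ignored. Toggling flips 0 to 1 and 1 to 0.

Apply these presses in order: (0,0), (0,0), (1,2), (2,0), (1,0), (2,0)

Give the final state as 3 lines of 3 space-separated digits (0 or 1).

After press 1 at (0,0):
1 1 0
1 0 0
0 0 1

After press 2 at (0,0):
0 0 0
0 0 0
0 0 1

After press 3 at (1,2):
0 0 1
0 1 1
0 0 0

After press 4 at (2,0):
0 0 1
1 1 1
1 1 0

After press 5 at (1,0):
1 0 1
0 0 1
0 1 0

After press 6 at (2,0):
1 0 1
1 0 1
1 0 0

Answer: 1 0 1
1 0 1
1 0 0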